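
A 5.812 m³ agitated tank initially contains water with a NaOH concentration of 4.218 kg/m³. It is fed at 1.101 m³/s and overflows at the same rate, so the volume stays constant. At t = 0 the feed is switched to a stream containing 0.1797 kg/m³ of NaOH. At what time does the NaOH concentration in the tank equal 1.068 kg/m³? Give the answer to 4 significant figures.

7.994 s

Transient balance on the dissolved component: V dC/dt = Q(C_in − C), so τ = V/Q = 5.27884 s.
C(t) = C_in + (C₀ − C_in) e^(−t/τ). Set C = 1.068 and solve for t:
e^(−t/τ) = (C − C_in)/(C₀ − C_in) = (1.068 − 0.1797)/(4.218 − 0.1797) = 0.219969
t = −τ ln(…) = 5.27884 × 1.51427 = 7.99358 s.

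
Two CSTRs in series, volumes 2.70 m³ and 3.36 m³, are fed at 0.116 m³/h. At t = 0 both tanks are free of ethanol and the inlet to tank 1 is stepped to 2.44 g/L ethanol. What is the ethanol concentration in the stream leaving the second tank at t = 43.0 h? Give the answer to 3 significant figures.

Time constants: τᵢ = Vᵢ/Q for each well-mixed tank.
τ₁ = 2.70/0.116 = 23.276 h; τ₂ = 3.36/0.116 = 28.966 h.
Tank 1: C₁ = C_in(1 − e^(−t/τ₁)). Tank 2 (τ₁ ≠ τ₂): C₂ = C_in[1 − (τ₁ e^(−t/τ₁) − τ₂ e^(−t/τ₂))/(τ₁ − τ₂)].
At t = 43.0: e^(−t/τ₁) = 0.15765, e^(−t/τ₂) = 0.22661.
C₂ = 2.44·[1 − (23.276·0.15765 − 28.966·0.22661)/(-5.6897)] = 2.44·0.49126 = 1.1987 g/L.

1.20 g/L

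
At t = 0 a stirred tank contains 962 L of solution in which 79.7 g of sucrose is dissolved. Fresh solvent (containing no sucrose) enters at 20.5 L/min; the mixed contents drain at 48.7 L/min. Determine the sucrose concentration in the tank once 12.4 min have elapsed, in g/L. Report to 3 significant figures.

0.0597 g/L

Let m(t) be the amount of sucrose. Volume: V(t) = V₀ + (Q_in − Q_out) t = 962 − 28.200 t; V(12.4) = 612.32 L.
Solute balance: dm/dt = 0 − Q_out C = −Q_out m/V(t).
dm/m = −Q_out dt/(V₀ − 28.200 t); integrating gives ln(m/m₀) = −(Q_out/(Q_in−Q_out)) ln(V/V₀).
m = m₀ (V₀/V)^(Q_out/(Q_in−Q_out)) = 79.7 × (962/612.32)^(-1.7270) = 36.529 g.
C = m/V = 36.529/612.32 = 0.059657 g/L.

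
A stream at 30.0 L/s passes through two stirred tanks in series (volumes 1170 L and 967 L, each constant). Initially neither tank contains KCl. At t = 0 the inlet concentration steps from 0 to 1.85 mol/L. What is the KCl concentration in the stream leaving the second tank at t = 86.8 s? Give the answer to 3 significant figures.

1.29 mol/L

Time constants: τᵢ = Vᵢ/Q for each well-mixed tank.
τ₁ = 1170/30.0 = 39.000 s; τ₂ = 967/30.0 = 32.233 s.
Tank 1: C₁ = C_in(1 − e^(−t/τ₁)). Tank 2 (τ₁ ≠ τ₂): C₂ = C_in[1 − (τ₁ e^(−t/τ₁) − τ₂ e^(−t/τ₂))/(τ₁ − τ₂)].
At t = 86.8: e^(−t/τ₁) = 0.10800, e^(−t/τ₂) = 0.067687.
C₂ = 1.85·[1 − (39.000·0.10800 − 32.233·0.067687)/(6.7667)] = 1.85·0.69998 = 1.2950 mol/L.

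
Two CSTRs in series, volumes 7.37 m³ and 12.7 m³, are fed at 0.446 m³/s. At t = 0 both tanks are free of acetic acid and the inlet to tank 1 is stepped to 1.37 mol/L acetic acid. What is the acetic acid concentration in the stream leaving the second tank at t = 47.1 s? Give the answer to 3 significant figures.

0.855 mol/L

Species balance on tank i: dCᵢ/dt = (Cᵢ₋₁ − Cᵢ)/τᵢ with τᵢ = Vᵢ/Q.
τ₁ = 7.37/0.446 = 16.525 s; τ₂ = 12.7/0.446 = 28.475 s.
Tank 1: C₁ = C_in(1 − e^(−t/τ₁)). Tank 2 (τ₁ ≠ τ₂): C₂ = C_in[1 − (τ₁ e^(−t/τ₁) − τ₂ e^(−t/τ₂))/(τ₁ − τ₂)].
At t = 47.1: e^(−t/τ₁) = 0.057828, e^(−t/τ₂) = 0.19127.
C₂ = 1.37·[1 − (16.525·0.057828 − 28.475·0.19127)/(-11.951)] = 1.37·0.62421 = 0.85517 mol/L.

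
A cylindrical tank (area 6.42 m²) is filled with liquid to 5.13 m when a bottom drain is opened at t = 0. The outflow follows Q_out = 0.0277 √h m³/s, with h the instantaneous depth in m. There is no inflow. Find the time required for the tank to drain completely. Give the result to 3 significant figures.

1050 s

With no inflow, A dh/dt = −0.0277 √h.
Separate and integrate: 2(√h − √h₀) = −(0.0277/A) t.
Set h = 0: 2√h₀ = (0.0277/A) t_empty ⇒ t_empty = 2A√h₀/0.0277.
t_empty = 2·6.42·√5.13/0.0277 = 12.840·2.2650/0.0277 = 1049.9 s.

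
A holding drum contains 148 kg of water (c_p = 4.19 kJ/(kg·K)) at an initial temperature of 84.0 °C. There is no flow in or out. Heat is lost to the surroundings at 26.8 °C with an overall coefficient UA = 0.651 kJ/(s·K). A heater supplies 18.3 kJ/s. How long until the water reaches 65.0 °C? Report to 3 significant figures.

Energy balance: M c_p dT/dt = −UA(T − T_amb) + Q̇.
τ = M c_p/UA = 952.57 s; T_ss = T_amb + Q̇/UA = 26.8 + 18.3/0.651 = 54.911 °C.
T(t) = T_ss + (T₀ − T_ss)e^(−t/τ); set T = 65.0:
t = −τ ln[(T − T_ss)/(T₀ − T_ss)] = −952.57 · ln(0.34684) = 1008.7 s.

1010 s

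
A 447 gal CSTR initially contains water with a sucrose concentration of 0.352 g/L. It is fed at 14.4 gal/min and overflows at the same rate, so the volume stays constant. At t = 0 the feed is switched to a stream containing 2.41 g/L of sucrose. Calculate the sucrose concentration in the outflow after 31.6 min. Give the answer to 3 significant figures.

1.67 g/L

Transient balance on the dissolved component: V dC/dt = Q(C_in − C).
Rewrite as dC/dt + C/τ = C_in/τ, τ = V/Q = 31.042 min.
Solution: C(t) = C_in + (C₀ − C_in) e^(−t/τ).
C(31.6) = 2.41 + (0.352 − 2.41)·e^(−31.6/31.042) = 2.41 + (-2.0580)·0.36132 = 1.6664 g/L.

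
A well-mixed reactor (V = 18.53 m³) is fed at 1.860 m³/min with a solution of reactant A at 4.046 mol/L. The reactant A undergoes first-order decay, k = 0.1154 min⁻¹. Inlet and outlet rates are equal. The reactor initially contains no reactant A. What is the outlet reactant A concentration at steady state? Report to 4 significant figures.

1.882 mol/L

Accumulation = in − out − consumed: V dC/dt = Q C_in − Q C − k V C.
At steady state: 0 = Q C_in − (Q + kV) C_ss, so C_ss = Q C_in/(Q + kV).
C_ss = 1.860·4.046/(1.860 + 0.1154·18.53) = 7.52556/3.99836 = 1.88216 mol/L.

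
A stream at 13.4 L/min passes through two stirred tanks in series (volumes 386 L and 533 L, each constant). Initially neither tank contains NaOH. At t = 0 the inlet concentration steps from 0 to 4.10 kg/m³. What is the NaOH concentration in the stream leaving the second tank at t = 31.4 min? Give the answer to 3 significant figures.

Species balance on tank i: dCᵢ/dt = (Cᵢ₋₁ − Cᵢ)/τᵢ with τᵢ = Vᵢ/Q.
τ₁ = 386/13.4 = 28.806 min; τ₂ = 533/13.4 = 39.776 min.
Solving the cascade with C₁(0)=C₂(0)=0 gives C₂(t) = C_in[1 − (τ₁ e^(−t/τ₁) − τ₂ e^(−t/τ₂))/(τ₁ − τ₂)].
At t = 31.4: e^(−t/τ₁) = 0.33620, e^(−t/τ₂) = 0.45411.
C₂ = 4.10·[1 − (28.806·0.33620 − 39.776·0.45411)/(-10.970)] = 4.10·0.23628 = 0.96874 kg/m³.

0.969 kg/m³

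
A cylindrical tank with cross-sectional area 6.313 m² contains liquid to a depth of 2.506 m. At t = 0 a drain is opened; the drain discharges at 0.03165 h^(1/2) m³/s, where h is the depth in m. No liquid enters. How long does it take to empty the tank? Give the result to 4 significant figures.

With no inflow, A dh/dt = −0.03165 √h.
Separate and integrate: 2(√h − √h₀) = −(0.03165/A) t.
Tank is empty when √h = 0: t_empty = 2A√h₀/0.03165.
t_empty = 2·6.313·√2.506/0.03165 = 12.6260·1.58304/0.03165 = 631.513 s.

631.5 s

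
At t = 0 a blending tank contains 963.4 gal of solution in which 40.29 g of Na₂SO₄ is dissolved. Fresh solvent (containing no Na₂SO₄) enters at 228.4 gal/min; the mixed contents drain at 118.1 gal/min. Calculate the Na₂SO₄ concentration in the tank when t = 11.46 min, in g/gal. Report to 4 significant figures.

0.007373 g/gal

Total volume: dV/dt = Q_in − Q_out = 110.300 gal/min, so V(t) = 963.4 + 110.300 t and V(11.46) = 2227.44 gal.
Solute balance: dm/dt = 0 − Q_out C = −Q_out m/V(t).
dm/m = −Q_out dt/(V₀ + 110.300 t); integrating gives ln(m/m₀) = −(Q_out/(Q_in−Q_out)) ln(V/V₀).
m = m₀ (V₀/V)^(Q_out/(Q_in−Q_out)) = 40.29 × (963.4/2227.44)^(1.07072) = 16.4232 g.
C = m/V = 16.4232/2227.44 = 0.00737313 g/gal.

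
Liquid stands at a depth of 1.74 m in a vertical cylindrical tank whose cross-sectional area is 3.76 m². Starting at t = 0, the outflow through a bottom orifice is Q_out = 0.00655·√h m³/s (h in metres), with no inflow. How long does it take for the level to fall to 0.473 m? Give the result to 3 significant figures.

Volume balance on the tank: A dh/dt = −0.00655 √h.
Separate and integrate: 2(√h − √h₀) = −(0.00655/A) t.
t = 2A(√h₀ − √h)/0.00655 = 2·3.76·(√1.74 − √0.473)/0.00655
  = 7.5200 × (1.3191 − 0.68775) / 0.00655 = 724.84 s.

725 s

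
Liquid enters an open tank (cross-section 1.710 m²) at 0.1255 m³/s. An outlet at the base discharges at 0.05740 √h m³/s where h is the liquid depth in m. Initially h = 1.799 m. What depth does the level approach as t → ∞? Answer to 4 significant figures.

4.780 m

Level balance: A dh/dt = 0.1255 − 0.05740 √h. Setting dh/dt = 0:
Q_in = 0.05740 √h_ss ⇒ √h_ss = 0.1255/0.05740 = 2.18641.
h_ss = 2.18641² = 4.78039 m. (Since h₀ = 1.799 m < h_ss, the level will rise toward this value.)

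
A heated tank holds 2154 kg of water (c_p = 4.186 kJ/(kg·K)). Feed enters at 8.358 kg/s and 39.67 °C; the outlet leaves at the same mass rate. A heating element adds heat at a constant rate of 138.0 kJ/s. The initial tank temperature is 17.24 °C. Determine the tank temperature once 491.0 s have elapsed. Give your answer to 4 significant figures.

M c_p dT/dt = ṁ c_p (T_in − T) + Q̇.
Rearrange: dT/dt = (T_ss − T)/τ with τ = M/ṁ = 257.717 s and T_ss = T_in + Q̇/(ṁ c_p) = 43.6144 °C.
Solution: T(t) = T_ss + (T₀ − T_ss) e^(−t/τ).
T(491.0) = 43.6144 + (-26.3744)·e^(−491.0/257.717) = 43.6144 + (-26.3744)·0.148794 = 39.6900 °C.

39.69 °C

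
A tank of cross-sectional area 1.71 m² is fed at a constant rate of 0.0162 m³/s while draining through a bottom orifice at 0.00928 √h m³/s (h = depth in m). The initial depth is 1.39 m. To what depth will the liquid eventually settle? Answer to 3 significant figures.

Unsteady balance on liquid volume: A dh/dt = Q_in − 0.00928 √h. At steady state dh/dt = 0:
Q_in = 0.00928 √h_ss ⇒ √h_ss = 0.0162/0.00928 = 1.7457.
h_ss = 1.7457² = 3.0474 m. (Since h₀ = 1.39 m < h_ss, the level will rise toward this value.)

3.05 m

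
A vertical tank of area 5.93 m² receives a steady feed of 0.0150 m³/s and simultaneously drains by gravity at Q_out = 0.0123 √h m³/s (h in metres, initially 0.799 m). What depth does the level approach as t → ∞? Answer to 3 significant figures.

1.49 m

Unsteady balance on liquid volume: A dh/dt = Q_in − 0.0123 √h. At steady state dh/dt = 0:
Q_in = 0.0123 √h_ss ⇒ √h_ss = 0.0150/0.0123 = 1.2195.
h_ss = 1.2195² = 1.4872 m. (Since h₀ = 0.799 m < h_ss, the level will rise toward this value.)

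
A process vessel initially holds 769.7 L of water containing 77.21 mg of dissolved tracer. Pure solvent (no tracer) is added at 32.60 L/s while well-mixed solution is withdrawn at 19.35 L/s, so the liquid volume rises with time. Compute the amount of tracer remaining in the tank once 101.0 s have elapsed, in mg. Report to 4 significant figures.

17.73 mg

Let m(t) be the amount of tracer. Volume: V(t) = V₀ + (Q_in − Q_out) t = 769.7 + 13.2500 t; V(101.0) = 2107.95 L.
No tracer enters, so dm/dt = −Q_out · (m/V).
dm/m = −Q_out dt/(V₀ + 13.2500 t); integrating gives ln(m/m₀) = −(Q_out/(Q_in−Q_out)) ln(V/V₀).
m = m₀ (V₀/V)^(Q_out/(Q_in−Q_out)) = 77.21 × (769.7/2107.95)^(1.46038) = 17.7297 mg.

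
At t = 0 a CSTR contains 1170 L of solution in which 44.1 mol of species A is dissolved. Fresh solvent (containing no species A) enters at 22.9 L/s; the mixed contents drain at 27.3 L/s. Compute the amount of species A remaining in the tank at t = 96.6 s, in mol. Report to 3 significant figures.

Total volume: dV/dt = Q_in − Q_out = -4.4000 L/s, so V(t) = 1170 − 4.4000 t and V(96.6) = 744.96 L.
Species balance (pure solvent in): dm/dt = −Q_out · m/V(t).
Separate: dm/m = −Q_out dt/V(t) ⇒ ln(m/m₀) = −(Q_out/(Q_in−Q_out)) ln(V/V₀).
m = m₀ (V₀/V)^(Q_out/(Q_in−Q_out)) = 44.1 × (1170/744.96)^(-6.2045) = 2.6793 mol.

2.68 mol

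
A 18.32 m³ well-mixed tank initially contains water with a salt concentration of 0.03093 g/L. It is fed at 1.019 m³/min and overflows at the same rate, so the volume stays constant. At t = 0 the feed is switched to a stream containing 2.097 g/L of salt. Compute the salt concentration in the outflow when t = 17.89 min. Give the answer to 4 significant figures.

Species balance on the tank: V dC/dt = Q(C_in − C).
Rewrite as dC/dt + C/τ = C_in/τ, τ = V/Q = 17.9784 min.
C approaches C_in exponentially: C(t) = C_in + (C₀ − C_in) e^(−t/τ).
C(17.89) = 2.097 + (0.03093 − 2.097)·e^(−17.89/17.9784) = 2.097 + (-2.06607)·0.369693 = 1.33319 g/L.

1.333 g/L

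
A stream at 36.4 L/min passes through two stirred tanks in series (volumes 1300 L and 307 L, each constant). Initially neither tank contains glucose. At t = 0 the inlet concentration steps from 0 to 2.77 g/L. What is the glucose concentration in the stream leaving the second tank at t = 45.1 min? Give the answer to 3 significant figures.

Each tank obeys Vᵢ dCᵢ/dt = Q(Cᵢ₋₁ − Cᵢ), so τᵢ = Vᵢ/Q.
τ₁ = 1300/36.4 = 35.714 min; τ₂ = 307/36.4 = 8.4341 min.
Tank 1: C₁ = C_in(1 − e^(−t/τ₁)). Tank 2 (τ₁ ≠ τ₂): C₂ = C_in[1 − (τ₁ e^(−t/τ₁) − τ₂ e^(−t/τ₂))/(τ₁ − τ₂)].
At t = 45.1: e^(−t/τ₁) = 0.28286, e^(−t/τ₂) = 0.0047607.
C₂ = 2.77·[1 − (35.714·0.28286 − 8.4341·0.0047607)/(27.280)] = 2.77·0.63116 = 1.7483 g/L.

1.75 g/L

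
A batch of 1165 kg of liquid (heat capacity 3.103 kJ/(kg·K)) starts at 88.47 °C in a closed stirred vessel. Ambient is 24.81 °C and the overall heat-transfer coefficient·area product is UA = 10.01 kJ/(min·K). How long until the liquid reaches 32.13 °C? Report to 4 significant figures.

Heat balance on the well-mixed liquid: M c_p dT/dt = −UA(T − T_amb).
τ = M c_p/UA = 361.138 min; T_ss = T_amb = 24.8100 °C.
T(t) = T_ss + (T₀ − T_ss)e^(−t/τ); set T = 32.13:
t = −τ ln[(T − T_ss)/(T₀ − T_ss)] = −361.138 · ln(0.114986) = 781.123 min.

781.1 min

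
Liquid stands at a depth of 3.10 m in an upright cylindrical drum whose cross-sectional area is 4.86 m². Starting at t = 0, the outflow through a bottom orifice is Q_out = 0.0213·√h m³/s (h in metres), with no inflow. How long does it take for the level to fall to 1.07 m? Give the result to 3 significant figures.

A dh/dt = −Q_out = −0.0213 √h.
Separate and integrate: 2(√h − √h₀) = −(0.0213/A) t.
t = 2A(√h₀ − √h)/0.0213 = 2·4.86·(√3.10 − √1.07)/0.0213
  = 9.7200 × (1.7607 − 1.0344) / 0.0213 = 331.43 s.

331 s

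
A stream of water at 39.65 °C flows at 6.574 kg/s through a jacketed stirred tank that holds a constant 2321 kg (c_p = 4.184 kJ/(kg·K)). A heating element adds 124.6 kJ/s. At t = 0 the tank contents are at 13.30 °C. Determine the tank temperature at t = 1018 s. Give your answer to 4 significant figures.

M c_p dT/dt = ṁ c_p (T_in − T) + Q̇.
τ = M/ṁ = 353.057 s; T_ss = T_in + Q̇/(ṁ c_p) = 39.65 + 124.6/(6.574·4.184) = 44.1800 °C.
Integrating: T(t) = T_ss + (T₀ − T_ss) e^(−t/τ).
T(1018) = 44.1800 + (-30.8800)·e^(−1018/353.057) = 44.1800 + (-30.8800)·0.0559452 = 42.4524 °C.

42.45 °C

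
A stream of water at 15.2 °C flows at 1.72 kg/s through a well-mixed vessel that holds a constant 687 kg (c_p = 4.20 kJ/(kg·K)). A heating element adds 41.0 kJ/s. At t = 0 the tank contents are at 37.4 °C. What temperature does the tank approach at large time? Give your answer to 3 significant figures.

20.9 °C

M c_p dT/dt = ṁ c_p (T_in − T) + Q̇.
At steady state dT/dt = 0 ⇒ T_ss = T_in + Q̇/(ṁ c_p) = 15.2 + 41.0/(1.72·4.20) = 20.876 °C.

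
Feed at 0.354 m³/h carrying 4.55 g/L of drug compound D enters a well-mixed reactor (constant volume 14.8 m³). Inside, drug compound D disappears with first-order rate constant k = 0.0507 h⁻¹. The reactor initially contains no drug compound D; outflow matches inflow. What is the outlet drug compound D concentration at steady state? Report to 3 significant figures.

V dC/dt = Q(C_in − C) − k V C.
Steady state (dC/dt = 0): C_ss = Q C_in/(Q + kV) = C_in/(1 + kV/Q).
C_ss = 0.354·4.55/(0.354 + 0.0507·14.8) = 1.6107/1.1044 = 1.4585 g/L.

1.46 g/L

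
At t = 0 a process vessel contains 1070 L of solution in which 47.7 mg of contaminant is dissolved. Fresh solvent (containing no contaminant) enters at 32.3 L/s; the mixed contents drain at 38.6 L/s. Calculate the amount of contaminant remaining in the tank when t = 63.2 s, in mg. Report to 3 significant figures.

Let m(t) be the amount of contaminant. Volume: V(t) = V₀ + (Q_in − Q_out) t = 1070 − 6.3000 t; V(63.2) = 671.84 L.
No contaminant enters, so dm/dt = −Q_out · (m/V).
dm/m = −Q_out dt/(V₀ − 6.3000 t); integrating gives ln(m/m₀) = −(Q_out/(Q_in−Q_out)) ln(V/V₀).
m = m₀ (V₀/V)^(Q_out/(Q_in−Q_out)) = 47.7 × (1070/671.84)^(-6.1270) = 2.7551 mg.

2.76 mg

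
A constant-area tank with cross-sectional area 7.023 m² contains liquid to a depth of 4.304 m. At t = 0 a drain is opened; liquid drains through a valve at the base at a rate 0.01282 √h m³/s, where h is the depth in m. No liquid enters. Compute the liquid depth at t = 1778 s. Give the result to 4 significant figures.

0.2041 m

A dh/dt = −Q_out = −0.01282 √h.
Separate and integrate: 2(√h − √h₀) = −(0.01282/A) t.
√h = √4.304 − 0.01282·1778/(2·7.023) = 2.07461 − 1.62281 = 0.451800.
h = 0.451800² = 0.204124 m.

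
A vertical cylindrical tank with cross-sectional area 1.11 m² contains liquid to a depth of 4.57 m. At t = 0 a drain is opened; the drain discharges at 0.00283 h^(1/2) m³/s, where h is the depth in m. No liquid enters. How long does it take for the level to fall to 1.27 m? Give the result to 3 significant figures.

793 s

With no inflow, A dh/dt = −0.00283 √h.
∫ h^(−1/2) dh = −(0.00283/A) ∫ dt, giving 2√h = 2√h₀ − (0.00283/A) t.
t = 2A(√h₀ − √h)/0.00283 = 2·1.11·(√4.57 − √1.27)/0.00283
  = 2.2200 × (2.1378 − 1.1269) / 0.00283 = 792.93 s.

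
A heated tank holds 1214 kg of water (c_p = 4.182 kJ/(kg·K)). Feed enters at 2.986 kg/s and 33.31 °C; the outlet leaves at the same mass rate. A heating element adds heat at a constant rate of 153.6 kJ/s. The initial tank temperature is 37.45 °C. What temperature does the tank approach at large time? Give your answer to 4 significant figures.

M c_p dT/dt = ṁ c_p (T_in − T) + Q̇.
At steady state dT/dt = 0 ⇒ T_ss = T_in + Q̇/(ṁ c_p) = 33.31 + 153.6/(2.986·4.182) = 45.6103 °C.

45.61 °C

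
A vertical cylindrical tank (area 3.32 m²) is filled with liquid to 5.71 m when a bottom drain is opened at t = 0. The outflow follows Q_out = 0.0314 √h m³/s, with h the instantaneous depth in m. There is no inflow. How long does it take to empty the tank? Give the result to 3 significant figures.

With no inflow, A dh/dt = −0.0314 √h.
∫ h^(−1/2) dh = −(0.0314/A) ∫ dt, giving 2√h = 2√h₀ − (0.0314/A) t.
Tank is empty when √h = 0: t_empty = 2A√h₀/0.0314.
t_empty = 2·3.32·√5.71/0.0314 = 6.6400·2.3896/0.0314 = 505.31 s.

505 s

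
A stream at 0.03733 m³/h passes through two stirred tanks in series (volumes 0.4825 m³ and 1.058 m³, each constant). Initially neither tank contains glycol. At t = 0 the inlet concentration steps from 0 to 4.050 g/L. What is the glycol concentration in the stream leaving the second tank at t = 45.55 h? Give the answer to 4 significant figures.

Species balance on tank i: dCᵢ/dt = (Cᵢ₋₁ − Cᵢ)/τᵢ with τᵢ = Vᵢ/Q.
τ₁ = 0.4825/0.03733 = 12.9253 h; τ₂ = 1.058/0.03733 = 28.3418 h.
Tank 1: C₁ = C_in(1 − e^(−t/τ₁)). Tank 2 (τ₁ ≠ τ₂): C₂ = C_in[1 − (τ₁ e^(−t/τ₁) − τ₂ e^(−t/τ₂))/(τ₁ − τ₂)].
At t = 45.55: e^(−t/τ₁) = 0.0294781, e^(−t/τ₂) = 0.200455.
C₂ = 4.050·[1 − (12.9253·0.0294781 − 28.3418·0.200455)/(-15.4166)] = 4.050·0.656198 = 2.65760 g/L.

2.658 g/L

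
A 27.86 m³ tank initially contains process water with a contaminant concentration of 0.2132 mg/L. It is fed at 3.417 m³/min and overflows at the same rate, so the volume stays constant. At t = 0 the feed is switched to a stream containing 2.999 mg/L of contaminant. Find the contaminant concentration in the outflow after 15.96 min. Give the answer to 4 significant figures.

2.606 mg/L

Unsteady species balance (constant V, well mixed): V dC/dt = Q(C_in − C).
Time constant τ = V/Q = 27.86/3.417 = 8.15335 min.
Integrating: C(t) = C_in + (C₀ − C_in) e^(−t/τ).
C(15.96) = 2.999 + (0.2132 − 2.999)·e^(−15.96/8.15335) = 2.999 + (-2.78580)·0.141214 = 2.60561 mg/L.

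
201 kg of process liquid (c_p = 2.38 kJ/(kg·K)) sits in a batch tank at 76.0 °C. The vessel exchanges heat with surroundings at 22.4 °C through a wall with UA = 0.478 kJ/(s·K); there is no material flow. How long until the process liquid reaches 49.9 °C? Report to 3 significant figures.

668 s

First-law balance (no shaft work): M c_p dT/dt = −UA(T − T_amb).
τ = M c_p/UA = 1000.8 s; T_ss = T_amb = 22.400 °C.
T(t) = T_ss + (T₀ − T_ss)e^(−t/τ); set T = 49.9:
t = −τ ln[(T − T_ss)/(T₀ − T_ss)] = −1000.8 · ln(0.51306) = 667.89 s.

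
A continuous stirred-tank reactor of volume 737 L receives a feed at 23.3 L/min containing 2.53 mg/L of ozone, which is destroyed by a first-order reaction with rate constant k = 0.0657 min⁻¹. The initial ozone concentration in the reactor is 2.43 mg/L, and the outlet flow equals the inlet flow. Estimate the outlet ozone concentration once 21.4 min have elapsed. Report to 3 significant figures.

Accumulation = in − out − consumed: V dC/dt = Q C_in − Q C − k V C.
This is linear with rate a = Q/V + k = 0.097315 min⁻¹.
C_ss = Q C_in/(Q + kV) = 0.82192 mg/L; C(t) = C_ss + (C₀ − C_ss) e^(−a t).
C(21.4) = 0.82192 + (1.6081)·e^(−0.097315·21.4) = 0.82192 + (1.6081)·0.12461 = 1.0223 mg/L.

1.02 mg/L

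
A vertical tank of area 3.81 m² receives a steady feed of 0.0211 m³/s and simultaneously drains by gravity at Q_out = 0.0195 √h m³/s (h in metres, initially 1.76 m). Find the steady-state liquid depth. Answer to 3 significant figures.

A dh/dt = Q_in − 0.0195 √h. Steady state requires inflow = outflow:
Q_in = 0.0195 √h_ss ⇒ √h_ss = 0.0211/0.0195 = 1.0821.
h_ss = 1.0821² = 1.1708 m. (Since h₀ = 1.76 m > h_ss, the level will fall toward this value.)

1.17 m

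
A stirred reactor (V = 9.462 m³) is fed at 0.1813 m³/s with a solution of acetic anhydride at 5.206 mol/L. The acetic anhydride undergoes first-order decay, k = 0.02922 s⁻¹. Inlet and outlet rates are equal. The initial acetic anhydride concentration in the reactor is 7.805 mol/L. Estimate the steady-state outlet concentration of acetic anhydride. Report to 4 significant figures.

2.062 mol/L

Species balance: V dC/dt = Q C_in − Q C − k V C.
At steady state: 0 = Q C_in − (Q + kV) C_ss, so C_ss = Q C_in/(Q + kV).
C_ss = 0.1813·5.206/(0.1813 + 0.02922·9.462) = 0.943848/0.457780 = 2.06180 mol/L.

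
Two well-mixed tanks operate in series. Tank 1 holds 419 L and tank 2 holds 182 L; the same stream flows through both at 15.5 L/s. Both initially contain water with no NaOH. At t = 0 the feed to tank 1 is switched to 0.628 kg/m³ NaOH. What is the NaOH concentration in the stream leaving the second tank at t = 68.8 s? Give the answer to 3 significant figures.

0.542 kg/m³

Species balance on tank i: dCᵢ/dt = (Cᵢ₋₁ − Cᵢ)/τᵢ with τᵢ = Vᵢ/Q.
τ₁ = 419/15.5 = 27.032 s; τ₂ = 182/15.5 = 11.742 s.
Solving the cascade with C₁(0)=C₂(0)=0 gives C₂(t) = C_in[1 − (τ₁ e^(−t/τ₁) − τ₂ e^(−t/τ₂))/(τ₁ − τ₂)].
At t = 68.8: e^(−t/τ₁) = 0.078465, e^(−t/τ₂) = 0.0028531.
C₂ = 0.628·[1 − (27.032·0.078465 − 11.742·0.0028531)/(15.290)] = 0.628·0.86347 = 0.54226 kg/m³.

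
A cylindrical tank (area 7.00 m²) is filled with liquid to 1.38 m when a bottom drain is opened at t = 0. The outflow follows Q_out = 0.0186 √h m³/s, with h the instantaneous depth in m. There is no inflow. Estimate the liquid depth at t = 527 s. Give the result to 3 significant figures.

A dh/dt = −Q_out = −0.0186 √h.
∫ h^(−1/2) dh = −(0.0186/A) ∫ dt, giving 2√h = 2√h₀ − (0.0186/A) t.
√h = √1.38 − 0.0186·527/(2·7.00) = 1.1747 − 0.70016 = 0.47458.
h = 0.47458² = 0.22522 m.

0.225 m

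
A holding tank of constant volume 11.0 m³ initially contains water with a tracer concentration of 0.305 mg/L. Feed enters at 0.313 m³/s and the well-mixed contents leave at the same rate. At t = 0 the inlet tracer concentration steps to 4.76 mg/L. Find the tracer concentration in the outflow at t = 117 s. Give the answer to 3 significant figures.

Species balance on the tank: V dC/dt = Q(C_in − C).
Time constant τ = V/Q = 11.0/0.313 = 35.144 s.
C approaches C_in exponentially: C(t) = C_in + (C₀ − C_in) e^(−t/τ).
C(117) = 4.76 + (0.305 − 4.76)·e^(−117/35.144) = 4.76 + (-4.4550)·0.035822 = 4.6004 mg/L.

4.60 mg/L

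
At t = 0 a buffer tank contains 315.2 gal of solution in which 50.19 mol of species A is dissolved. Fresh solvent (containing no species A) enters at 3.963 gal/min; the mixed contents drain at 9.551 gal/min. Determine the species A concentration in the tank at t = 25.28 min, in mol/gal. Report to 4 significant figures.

0.1045 mol/gal

Let m(t) be the amount of species A. Volume: V(t) = V₀ + (Q_in − Q_out) t = 315.2 − 5.58800 t; V(25.28) = 173.935 gal.
No species A enters, so dm/dt = −Q_out · (m/V).
Separate: dm/m = −Q_out dt/V(t) ⇒ ln(m/m₀) = −(Q_out/(Q_in−Q_out)) ln(V/V₀).
m = m₀ (V₀/V)^(Q_out/(Q_in−Q_out)) = 50.19 × (315.2/173.935)^(-1.70920) = 18.1679 mol.
C = m/V = 18.1679/173.935 = 0.104452 mol/gal.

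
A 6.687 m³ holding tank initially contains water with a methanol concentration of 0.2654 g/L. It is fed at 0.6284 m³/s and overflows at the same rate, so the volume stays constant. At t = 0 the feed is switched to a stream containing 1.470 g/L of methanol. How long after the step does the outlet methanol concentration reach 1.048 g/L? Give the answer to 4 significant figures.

Species balance: V dC/dt = Q(C_in − C) ⇒ τ = V/Q = 10.6413 s.
C(t) = C_in + (C₀ − C_in) e^(−t/τ). Set C = 1.048 and solve for t:
e^(−t/τ) = (C − C_in)/(C₀ − C_in) = (1.048 − 1.470)/(0.2654 − 1.470) = 0.350324
t = −τ ln(…) = 10.6413 × 1.04890 = 11.1616 s.

11.16 s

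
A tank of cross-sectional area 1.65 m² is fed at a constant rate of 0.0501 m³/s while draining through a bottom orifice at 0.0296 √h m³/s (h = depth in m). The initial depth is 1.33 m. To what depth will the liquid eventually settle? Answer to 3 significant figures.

Volume balance on the tank: A dh/dt = Q_in − 0.0296 √h. At steady state dh/dt = 0:
Q_in = 0.0296 √h_ss ⇒ √h_ss = 0.0501/0.0296 = 1.6926.
h_ss = 1.6926² = 2.8648 m. (Since h₀ = 1.33 m < h_ss, the level will rise toward this value.)

2.86 m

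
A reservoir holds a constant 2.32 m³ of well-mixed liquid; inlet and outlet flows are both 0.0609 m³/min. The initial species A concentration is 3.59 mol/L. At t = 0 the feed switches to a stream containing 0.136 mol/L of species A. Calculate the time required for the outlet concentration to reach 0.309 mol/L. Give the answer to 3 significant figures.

114 min

Species balance on the tank: V dC/dt = Q(C_in − C), so τ = V/Q = 38.095 min.
C(t) = C_in + (C₀ − C_in) e^(−t/τ). Set C = 0.309 and solve for t:
e^(−t/τ) = (C − C_in)/(C₀ − C_in) = (0.309 − 0.136)/(3.59 − 0.136) = 0.050087
t = −τ ln(…) = 38.095 × 2.9940 = 114.06 min.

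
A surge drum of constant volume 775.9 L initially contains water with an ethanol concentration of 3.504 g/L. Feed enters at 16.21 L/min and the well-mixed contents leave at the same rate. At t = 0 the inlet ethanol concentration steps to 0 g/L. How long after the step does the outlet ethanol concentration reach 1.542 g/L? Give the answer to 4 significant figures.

39.29 min

Mass balance on the solute (V constant): V dC/dt = Q(C_in − C), so τ = V/Q = 47.8655 min.
C(t) = C_in + (C₀ − C_in) e^(−t/τ). Set C = 1.542 and solve for t:
e^(−t/τ) = (C − C_in)/(C₀ − C_in) = (1.542 − 0)/(3.504 − 0) = 0.440068
t = −τ ln(…) = 47.8655 × 0.820825 = 39.2892 min.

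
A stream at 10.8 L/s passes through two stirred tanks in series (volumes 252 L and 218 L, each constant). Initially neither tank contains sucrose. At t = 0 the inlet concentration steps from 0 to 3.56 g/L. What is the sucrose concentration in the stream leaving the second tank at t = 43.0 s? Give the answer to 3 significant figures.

Species balance on tank i: dCᵢ/dt = (Cᵢ₋₁ − Cᵢ)/τᵢ with τᵢ = Vᵢ/Q.
τ₁ = 252/10.8 = 23.333 s; τ₂ = 218/10.8 = 20.185 s.
Tank 1: C₁ = C_in(1 − e^(−t/τ₁)). Tank 2 (τ₁ ≠ τ₂): C₂ = C_in[1 − (τ₁ e^(−t/τ₁) − τ₂ e^(−t/τ₂))/(τ₁ − τ₂)].
At t = 43.0: e^(−t/τ₁) = 0.15836, e^(−t/τ₂) = 0.11880.
C₂ = 3.56·[1 − (23.333·0.15836 − 20.185·0.11880)/(3.1481)] = 3.56·0.58799 = 2.0932 g/L.

2.09 g/L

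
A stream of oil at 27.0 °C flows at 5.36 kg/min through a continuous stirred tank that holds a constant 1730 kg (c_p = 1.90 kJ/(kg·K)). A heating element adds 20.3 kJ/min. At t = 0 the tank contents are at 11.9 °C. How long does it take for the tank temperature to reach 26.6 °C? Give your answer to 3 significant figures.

M c_p dT/dt = ṁ c_p (T_in − T) + Q̇.
τ = M/ṁ = 322.76 min; T_ss = T_in + Q̇/(ṁ c_p) = 28.993 °C.
T(t) = T_ss + (T₀ − T_ss) e^(−t/τ). Set T = 26.6:
e^(−t/τ) = (26.6 − 28.993)/(11.9 − 28.993) = 0.14002
t = −322.76 · ln(0.14002) = 634.55 min.

635 min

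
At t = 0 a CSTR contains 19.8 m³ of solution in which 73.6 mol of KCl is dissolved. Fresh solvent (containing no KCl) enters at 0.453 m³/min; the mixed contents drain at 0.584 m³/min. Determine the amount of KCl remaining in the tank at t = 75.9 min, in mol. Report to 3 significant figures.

3.28 mol

Total volume: dV/dt = Q_in − Q_out = -0.13100 m³/min, so V(t) = 19.8 − 0.13100 t and V(75.9) = 9.8571 m³.
Solute balance: dm/dt = 0 − Q_out C = −Q_out m/V(t).
Separate: dm/m = −Q_out dt/V(t) ⇒ ln(m/m₀) = −(Q_out/(Q_in−Q_out)) ln(V/V₀).
m = m₀ (V₀/V)^(Q_out/(Q_in−Q_out)) = 73.6 × (19.8/9.8571)^(-4.4580) = 3.2845 mol.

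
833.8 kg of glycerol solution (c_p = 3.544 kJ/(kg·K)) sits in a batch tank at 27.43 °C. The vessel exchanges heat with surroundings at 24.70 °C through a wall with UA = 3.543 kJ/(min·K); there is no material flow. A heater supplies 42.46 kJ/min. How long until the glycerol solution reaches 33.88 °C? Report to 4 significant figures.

First-law balance (no shaft work): M c_p dT/dt = −UA(T − T_amb) + Q̇.
τ = M c_p/UA = 834.035 min; T_ss = T_amb + Q̇/UA = 24.70 + 42.46/3.543 = 36.6842 °C.
T(t) = T_ss + (T₀ − T_ss)e^(−t/τ); set T = 33.88:
t = −τ ln[(T − T_ss)/(T₀ − T_ss)] = −834.035 · ln(0.303019) = 995.805 min.

995.8 min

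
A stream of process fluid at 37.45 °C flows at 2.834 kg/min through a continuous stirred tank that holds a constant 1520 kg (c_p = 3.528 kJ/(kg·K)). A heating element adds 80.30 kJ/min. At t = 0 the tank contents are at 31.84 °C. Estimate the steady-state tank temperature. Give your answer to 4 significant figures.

45.48 °C

M c_p dT/dt = ṁ c_p (T_in − T) + Q̇.
At steady state dT/dt = 0 ⇒ T_ss = T_in + Q̇/(ṁ c_p) = 37.45 + 80.30/(2.834·3.528) = 45.4813 °C.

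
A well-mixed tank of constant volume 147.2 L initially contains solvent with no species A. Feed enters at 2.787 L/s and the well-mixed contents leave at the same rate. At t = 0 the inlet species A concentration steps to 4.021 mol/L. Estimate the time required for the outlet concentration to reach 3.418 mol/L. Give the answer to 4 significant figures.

100.2 s

Species balance on the tank: V dC/dt = Q(C_in − C), so τ = V/Q = 52.8166 s.
C(t) = C_in + (C₀ − C_in) e^(−t/τ). Set C = 3.418 and solve for t:
e^(−t/τ) = (C − C_in)/(C₀ − C_in) = (3.418 − 4.021)/(0 − 4.021) = 0.149963
t = −τ ln(…) = 52.8166 × 1.89737 = 100.213 s.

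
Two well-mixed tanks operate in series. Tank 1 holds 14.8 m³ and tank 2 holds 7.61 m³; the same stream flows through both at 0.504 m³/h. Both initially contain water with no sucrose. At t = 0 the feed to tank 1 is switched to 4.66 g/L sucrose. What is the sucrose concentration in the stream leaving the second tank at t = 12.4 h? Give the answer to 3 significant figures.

Each tank obeys Vᵢ dCᵢ/dt = Q(Cᵢ₋₁ − Cᵢ), so τᵢ = Vᵢ/Q.
τ₁ = 14.8/0.504 = 29.365 h; τ₂ = 7.61/0.504 = 15.099 h.
Tank 1: C₁ = C_in(1 − e^(−t/τ₁)). Tank 2 (τ₁ ≠ τ₂): C₂ = C_in[1 − (τ₁ e^(−t/τ₁) − τ₂ e^(−t/τ₂))/(τ₁ − τ₂)].
At t = 12.4: e^(−t/τ₁) = 0.65556, e^(−t/τ₂) = 0.43989.
C₂ = 4.66·[1 − (29.365·0.65556 − 15.099·0.43989)/(14.266)] = 4.66·0.11618 = 0.54138 g/L.

0.541 g/L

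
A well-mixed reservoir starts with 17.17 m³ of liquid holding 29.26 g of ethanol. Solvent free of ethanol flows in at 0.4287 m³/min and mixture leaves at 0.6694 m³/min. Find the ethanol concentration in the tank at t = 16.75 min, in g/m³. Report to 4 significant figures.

1.058 g/m³

Total volume: dV/dt = Q_in − Q_out = -0.240700 m³/min, so V(t) = 17.17 − 0.240700 t and V(16.75) = 13.1383 m³.
Species balance (pure solvent in): dm/dt = −Q_out · m/V(t).
dm/m = −Q_out dt/(V₀ − 0.240700 t); integrating gives ln(m/m₀) = −(Q_out/(Q_in−Q_out)) ln(V/V₀).
m = m₀ (V₀/V)^(Q_out/(Q_in−Q_out)) = 29.26 × (17.17/13.1383)^(-2.78106) = 13.9004 g.
C = m/V = 13.9004/13.1383 = 1.05801 g/m³.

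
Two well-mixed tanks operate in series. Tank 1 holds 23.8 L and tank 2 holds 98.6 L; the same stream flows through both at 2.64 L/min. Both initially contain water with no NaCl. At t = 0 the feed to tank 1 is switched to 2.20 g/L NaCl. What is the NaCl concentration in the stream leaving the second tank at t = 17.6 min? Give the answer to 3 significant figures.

Species balance on tank i: dCᵢ/dt = (Cᵢ₋₁ − Cᵢ)/τᵢ with τᵢ = Vᵢ/Q.
τ₁ = 23.8/2.64 = 9.0152 min; τ₂ = 98.6/2.64 = 37.348 min.
Tank 1: C₁ = C_in(1 − e^(−t/τ₁)). Tank 2 (τ₁ ≠ τ₂): C₂ = C_in[1 − (τ₁ e^(−t/τ₁) − τ₂ e^(−t/τ₂))/(τ₁ − τ₂)].
At t = 17.6: e^(−t/τ₁) = 0.14195, e^(−t/τ₂) = 0.62423.
C₂ = 2.20·[1 − (9.0152·0.14195 − 37.348·0.62423)/(-28.333)] = 2.20·0.22232 = 0.48910 g/L.

0.489 g/L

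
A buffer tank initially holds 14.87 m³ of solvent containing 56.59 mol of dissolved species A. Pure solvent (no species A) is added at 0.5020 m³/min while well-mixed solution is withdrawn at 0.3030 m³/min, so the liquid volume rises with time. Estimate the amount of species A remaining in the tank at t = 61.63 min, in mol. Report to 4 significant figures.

22.65 mol

Let m(t) be the amount of species A. Volume: V(t) = V₀ + (Q_in − Q_out) t = 14.87 + 0.199000 t; V(61.63) = 27.1344 m³.
Species balance (pure solvent in): dm/dt = −Q_out · m/V(t).
Separate: dm/m = −Q_out dt/V(t) ⇒ ln(m/m₀) = −(Q_out/(Q_in−Q_out)) ln(V/V₀).
m = m₀ (V₀/V)^(Q_out/(Q_in−Q_out)) = 56.59 × (14.87/27.1344)^(1.52261) = 22.6475 mol.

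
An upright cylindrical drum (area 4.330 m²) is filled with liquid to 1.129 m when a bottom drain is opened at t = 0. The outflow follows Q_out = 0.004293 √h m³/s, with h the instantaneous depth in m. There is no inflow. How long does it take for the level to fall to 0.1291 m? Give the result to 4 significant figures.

1419 s

Volume balance on the tank: A dh/dt = −0.004293 √h.
This is separable: 2 d(√h)/dt = −0.004293/A, so √h = √h₀ − (0.004293/(2A)) t.
t = 2A(√h₀ − √h)/0.004293 = 2·4.330·(√1.129 − √0.1291)/0.004293
  = 8.66000 × (1.06254 − 0.359305) / 0.004293 = 1418.60 s.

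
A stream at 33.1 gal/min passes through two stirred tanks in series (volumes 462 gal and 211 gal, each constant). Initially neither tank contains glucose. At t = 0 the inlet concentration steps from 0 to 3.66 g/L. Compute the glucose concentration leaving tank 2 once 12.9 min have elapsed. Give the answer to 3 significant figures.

Species balance on tank i: dCᵢ/dt = (Cᵢ₋₁ − Cᵢ)/τᵢ with τᵢ = Vᵢ/Q.
τ₁ = 462/33.1 = 13.958 min; τ₂ = 211/33.1 = 6.3746 min.
Solving the cascade with C₁(0)=C₂(0)=0 gives C₂(t) = C_in[1 − (τ₁ e^(−t/τ₁) − τ₂ e^(−t/τ₂))/(τ₁ − τ₂)].
At t = 12.9: e^(−t/τ₁) = 0.39684, e^(−t/τ₂) = 0.13217.
C₂ = 3.66·[1 − (13.958·0.39684 − 6.3746·0.13217)/(7.5831)] = 3.66·0.38067 = 1.3933 g/L.

1.39 g/L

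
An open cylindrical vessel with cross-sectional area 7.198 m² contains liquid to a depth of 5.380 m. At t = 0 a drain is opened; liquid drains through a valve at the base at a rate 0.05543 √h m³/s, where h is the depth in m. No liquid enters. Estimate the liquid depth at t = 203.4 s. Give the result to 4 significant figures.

A dh/dt = −Q_out = −0.05543 √h.
Separate and integrate: 2(√h − √h₀) = −(0.05543/A) t.
√h = √5.380 − 0.05543·203.4/(2·7.198) = 2.31948 − 0.783166 = 1.53632.
h = 1.53632² = 2.36027 m.

2.360 m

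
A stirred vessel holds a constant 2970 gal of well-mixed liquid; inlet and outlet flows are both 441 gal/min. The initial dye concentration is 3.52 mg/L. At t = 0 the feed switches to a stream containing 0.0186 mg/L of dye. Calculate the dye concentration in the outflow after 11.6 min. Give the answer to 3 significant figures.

Unsteady species balance (constant V, well mixed): V dC/dt = Q(C_in − C).
Time constant τ = V/Q = 2970/441 = 6.7347 min.
C approaches C_in exponentially: C(t) = C_in + (C₀ − C_in) e^(−t/τ).
C(11.6) = 0.0186 + (3.52 − 0.0186)·e^(−11.6/6.7347) = 0.0186 + (3.5014)·0.17863 = 0.64406 mg/L.

0.644 mg/L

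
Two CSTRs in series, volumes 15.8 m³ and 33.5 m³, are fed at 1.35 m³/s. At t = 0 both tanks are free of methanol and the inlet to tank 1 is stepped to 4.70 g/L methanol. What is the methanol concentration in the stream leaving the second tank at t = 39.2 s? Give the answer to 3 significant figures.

Species balance on tank i: dCᵢ/dt = (Cᵢ₋₁ − Cᵢ)/τᵢ with τᵢ = Vᵢ/Q.
τ₁ = 15.8/1.35 = 11.704 s; τ₂ = 33.5/1.35 = 24.815 s.
Tank 1: C₁ = C_in(1 − e^(−t/τ₁)). Tank 2 (τ₁ ≠ τ₂): C₂ = C_in[1 − (τ₁ e^(−t/τ₁) − τ₂ e^(−t/τ₂))/(τ₁ − τ₂)].
At t = 39.2: e^(−t/τ₁) = 0.035107, e^(−t/τ₂) = 0.20604.
C₂ = 4.70·[1 − (11.704·0.035107 − 24.815·0.20604)/(-13.111)] = 4.70·0.64138 = 3.0145 g/L.

3.01 g/L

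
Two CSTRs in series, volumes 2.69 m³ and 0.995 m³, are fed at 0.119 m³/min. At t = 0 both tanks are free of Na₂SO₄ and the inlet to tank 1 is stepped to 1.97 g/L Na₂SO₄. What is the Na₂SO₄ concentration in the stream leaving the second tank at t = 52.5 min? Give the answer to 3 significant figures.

1.67 g/L

Species balance on tank i: dCᵢ/dt = (Cᵢ₋₁ − Cᵢ)/τᵢ with τᵢ = Vᵢ/Q.
τ₁ = 2.69/0.119 = 22.605 min; τ₂ = 0.995/0.119 = 8.3613 min.
Solving the cascade with C₁(0)=C₂(0)=0 gives C₂(t) = C_in[1 − (τ₁ e^(−t/τ₁) − τ₂ e^(−t/τ₂))/(τ₁ − τ₂)].
At t = 52.5: e^(−t/τ₁) = 0.098029, e^(−t/τ₂) = 0.0018755.
C₂ = 1.97·[1 − (22.605·0.098029 − 8.3613·0.0018755)/(14.244)] = 1.97·0.84553 = 1.6657 g/L.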